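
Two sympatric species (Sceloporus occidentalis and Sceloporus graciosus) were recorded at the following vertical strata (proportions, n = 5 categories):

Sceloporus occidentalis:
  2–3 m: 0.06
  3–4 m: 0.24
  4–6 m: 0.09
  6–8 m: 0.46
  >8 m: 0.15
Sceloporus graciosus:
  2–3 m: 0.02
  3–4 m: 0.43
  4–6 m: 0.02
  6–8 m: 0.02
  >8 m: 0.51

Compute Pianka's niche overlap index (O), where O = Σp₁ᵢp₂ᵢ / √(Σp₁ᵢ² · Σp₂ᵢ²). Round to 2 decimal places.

0.52

Σ p₁ᵢp₂ᵢ = 0.0012 + 0.1032 + 0.0018 + 0.0092 + 0.0765 = 0.1919
Σp_1ᵢ² = 0.06² + 0.24² + 0.09² + 0.46² + 0.15² = 0.0036 + 0.0576 + 0.0081 + 0.2116 + 0.0225 = 0.3034
Σp_2ᵢ² = 0.02² + 0.43² + 0.02² + 0.02² + 0.51² = 0.0004 + 0.1849 + 0.0004 + 0.0004 + 0.2601 = 0.4462
O = 0.1919 / √(0.3034 × 0.4462) = 0.1919 / 0.36794 = 0.5216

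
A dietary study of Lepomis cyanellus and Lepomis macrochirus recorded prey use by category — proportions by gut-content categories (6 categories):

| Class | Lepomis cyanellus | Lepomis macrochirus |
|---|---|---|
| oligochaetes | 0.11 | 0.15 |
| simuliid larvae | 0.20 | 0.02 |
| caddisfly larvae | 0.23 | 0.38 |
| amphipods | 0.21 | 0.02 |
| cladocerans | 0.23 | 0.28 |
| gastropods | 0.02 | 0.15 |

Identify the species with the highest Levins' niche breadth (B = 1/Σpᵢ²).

Σp_cyanᵢ² = 0.11² + 0.20² + 0.23² + 0.21² + 0.23² + 0.02² = 0.0121 + 0.0400 + 0.0529 + 0.0441 + 0.0529 + 0.0004 = 0.2024
B_cyan = 1 / 0.2024 = 4.9407
Σp_macrᵢ² = 0.15² + 0.02² + 0.38² + 0.02² + 0.28² + 0.15² = 0.0225 + 0.0004 + 0.1444 + 0.0004 + 0.0784 + 0.0225 = 0.2686
B_macr = 1 / 0.2686 = 3.7230
Highest B → broadest niche (most generalist): Lepomis cyanellus (B = 4.94).

Lepomis cyanellus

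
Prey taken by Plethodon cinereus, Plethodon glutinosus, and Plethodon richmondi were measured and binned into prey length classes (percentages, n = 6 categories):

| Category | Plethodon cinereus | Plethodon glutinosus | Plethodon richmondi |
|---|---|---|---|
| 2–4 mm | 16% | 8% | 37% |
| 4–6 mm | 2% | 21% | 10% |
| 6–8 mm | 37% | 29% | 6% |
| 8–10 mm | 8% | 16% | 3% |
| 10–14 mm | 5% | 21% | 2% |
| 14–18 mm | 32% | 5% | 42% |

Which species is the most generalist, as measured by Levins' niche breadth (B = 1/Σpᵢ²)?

Convert percentages to proportions (divide by 100).
Σp_cineᵢ² = 0.16² + 0.02² + 0.37² + 0.08² + 0.05² + 0.32² = 0.0256 + 0.0004 + 0.1369 + 0.0064 + 0.0025 + 0.1024 = 0.2742
B_cine = 1 / 0.2742 = 3.6470
Σp_glutᵢ² = 0.08² + 0.21² + 0.29² + 0.16² + 0.21² + 0.05² = 0.0064 + 0.0441 + 0.0841 + 0.0256 + 0.0441 + 0.0025 = 0.2068
B_glut = 1 / 0.2068 = 4.8356
Σp_richᵢ² = 0.37² + 0.10² + 0.06² + 0.03² + 0.02² + 0.42² = 0.1369 + 0.0100 + 0.0036 + 0.0009 + 0.0004 + 0.1764 = 0.3282
B_rich = 1 / 0.3282 = 3.0469
Highest B → broadest niche (most generalist): Plethodon glutinosus (B = 4.84).

Plethodon glutinosus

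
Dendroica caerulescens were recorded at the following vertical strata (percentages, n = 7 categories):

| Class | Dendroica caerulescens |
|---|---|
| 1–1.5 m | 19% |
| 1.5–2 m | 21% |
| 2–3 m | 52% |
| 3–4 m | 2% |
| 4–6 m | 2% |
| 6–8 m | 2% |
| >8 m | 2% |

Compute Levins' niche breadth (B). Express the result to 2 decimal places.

2.84

Convert percentages to proportions (divide by 100).
Σpᵢ² = 0.19² + 0.21² + 0.52² + 0.02² + 0.02² + 0.02² + 0.02² = 0.0361 + 0.0441 + 0.2704 + 0.0004 + 0.0004 + 0.0004 + 0.0004 = 0.3522
B = 1 / 0.3522 = 2.8393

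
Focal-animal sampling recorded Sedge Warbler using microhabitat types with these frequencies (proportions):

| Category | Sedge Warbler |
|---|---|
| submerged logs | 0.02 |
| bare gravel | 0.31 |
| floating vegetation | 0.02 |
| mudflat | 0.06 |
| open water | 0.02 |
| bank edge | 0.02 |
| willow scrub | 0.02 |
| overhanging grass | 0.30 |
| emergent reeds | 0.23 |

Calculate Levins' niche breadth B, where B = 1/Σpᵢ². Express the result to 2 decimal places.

Σpᵢ² = 0.02² + 0.31² + 0.02² + 0.06² + 0.02² + 0.02² + 0.02² + 0.30² + 0.23² = 0.0004 + 0.0961 + 0.0004 + 0.0036 + 0.0004 + 0.0004 + 0.0004 + 0.0900 + 0.0529 = 0.2446
B = 1 / 0.2446 = 4.0883

4.09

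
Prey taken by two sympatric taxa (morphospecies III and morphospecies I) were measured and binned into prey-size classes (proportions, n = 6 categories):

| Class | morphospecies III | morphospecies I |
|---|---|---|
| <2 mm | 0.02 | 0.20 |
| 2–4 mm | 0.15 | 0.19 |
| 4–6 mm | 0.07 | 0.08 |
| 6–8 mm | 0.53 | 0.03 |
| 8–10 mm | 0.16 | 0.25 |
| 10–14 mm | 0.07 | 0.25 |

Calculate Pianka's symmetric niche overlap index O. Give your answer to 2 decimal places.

0.42

Σ p₁ᵢp₂ᵢ = 0.0040 + 0.0285 + 0.0056 + 0.0159 + 0.0400 + 0.0175 = 0.1115
Σp_1ᵢ² = 0.02² + 0.15² + 0.07² + 0.53² + 0.16² + 0.07² = 0.0004 + 0.0225 + 0.0049 + 0.2809 + 0.0256 + 0.0049 = 0.3392
Σp_2ᵢ² = 0.20² + 0.19² + 0.08² + 0.03² + 0.25² + 0.25² = 0.0400 + 0.0361 + 0.0064 + 0.0009 + 0.0625 + 0.0625 = 0.2084
O = 0.1115 / √(0.3392 × 0.2084) = 0.1115 / 0.26587 = 0.4194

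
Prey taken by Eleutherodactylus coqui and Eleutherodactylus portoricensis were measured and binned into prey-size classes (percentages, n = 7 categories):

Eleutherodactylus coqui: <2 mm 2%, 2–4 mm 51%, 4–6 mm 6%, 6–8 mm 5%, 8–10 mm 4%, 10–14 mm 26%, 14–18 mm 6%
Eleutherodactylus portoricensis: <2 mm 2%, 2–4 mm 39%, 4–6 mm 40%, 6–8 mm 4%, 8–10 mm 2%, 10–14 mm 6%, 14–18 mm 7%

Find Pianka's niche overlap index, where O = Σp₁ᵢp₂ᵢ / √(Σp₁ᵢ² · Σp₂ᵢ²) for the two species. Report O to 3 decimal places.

0.743

Convert percentages to proportions (divide by 100).
Σ p₁ᵢp₂ᵢ = 0.0004 + 0.1989 + 0.0240 + 0.0020 + 0.0008 + 0.0156 + 0.0042 = 0.2459
Σp_1ᵢ² = 0.02² + 0.51² + 0.06² + 0.05² + 0.04² + 0.26² + 0.06² = 0.0004 + 0.2601 + 0.0036 + 0.0025 + 0.0016 + 0.0676 + 0.0036 = 0.3394
Σp_2ᵢ² = 0.02² + 0.39² + 0.40² + 0.04² + 0.02² + 0.06² + 0.07² = 0.0004 + 0.1521 + 0.1600 + 0.0016 + 0.0004 + 0.0036 + 0.0049 = 0.3230
O = 0.2459 / √(0.3394 × 0.3230) = 0.2459 / 0.331098 = 0.74268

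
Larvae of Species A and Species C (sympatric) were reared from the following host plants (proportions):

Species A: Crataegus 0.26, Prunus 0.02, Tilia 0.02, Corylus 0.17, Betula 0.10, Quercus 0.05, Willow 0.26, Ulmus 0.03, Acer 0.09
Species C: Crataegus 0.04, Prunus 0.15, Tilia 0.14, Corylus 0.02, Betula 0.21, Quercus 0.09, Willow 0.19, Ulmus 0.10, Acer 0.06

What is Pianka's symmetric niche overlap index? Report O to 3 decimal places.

Σ p₁ᵢp₂ᵢ = 0.0104 + 0.0030 + 0.0028 + 0.0034 + 0.0210 + 0.0045 + 0.0494 + 0.0030 + 0.0054 = 0.1029
Σp_1ᵢ² = 0.26² + 0.02² + 0.02² + 0.17² + 0.10² + 0.05² + 0.26² + 0.03² + 0.09² = 0.0676 + 0.0004 + 0.0004 + 0.0289 + 0.0100 + 0.0025 + 0.0676 + 0.0009 + 0.0081 = 0.1864
Σp_2ᵢ² = 0.04² + 0.15² + 0.14² + 0.02² + 0.21² + 0.09² + 0.19² + 0.10² + 0.06² = 0.0016 + 0.0225 + 0.0196 + 0.0004 + 0.0441 + 0.0081 + 0.0361 + 0.0100 + 0.0036 = 0.1460
O = 0.1029 / √(0.1864 × 0.1460) = 0.1029 / 0.164968 = 0.62376

0.624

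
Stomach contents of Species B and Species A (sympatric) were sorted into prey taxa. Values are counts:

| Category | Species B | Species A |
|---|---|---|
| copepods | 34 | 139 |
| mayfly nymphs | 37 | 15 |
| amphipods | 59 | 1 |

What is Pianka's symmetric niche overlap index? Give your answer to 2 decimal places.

0.49

Proportions for Species B (n=130): 34/130=0.2615, 37/130=0.2846, 59/130=0.4538
Proportions for Species A (n=155): 139/155=0.8968, 15/155=0.0968, 1/155=0.0065
Σ p₁ᵢp₂ᵢ = 0.234513 + 0.027549 + 0.002950 = 0.265012
Σp_1ᵢ² = 0.2615² + 0.2846² + 0.4538² = 0.068382 + 0.080997 + 0.205934 = 0.355313
Σp_2ᵢ² = 0.8968² + 0.0968² + 0.0065² = 0.804250 + 0.009370 + 0.000042 = 0.813662
O = 0.265012 / √(0.355313 × 0.813662) = 0.265012 / 0.5376846 = 0.4929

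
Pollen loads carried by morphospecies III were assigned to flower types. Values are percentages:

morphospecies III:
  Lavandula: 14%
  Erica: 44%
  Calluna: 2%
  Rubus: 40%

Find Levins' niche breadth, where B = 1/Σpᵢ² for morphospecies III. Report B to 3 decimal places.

2.677

Convert percentages to proportions (divide by 100).
Σpᵢ² = 0.14² + 0.44² + 0.02² + 0.40² = 0.0196 + 0.1936 + 0.0004 + 0.1600 = 0.3736
B = 1 / 0.3736 = 2.67666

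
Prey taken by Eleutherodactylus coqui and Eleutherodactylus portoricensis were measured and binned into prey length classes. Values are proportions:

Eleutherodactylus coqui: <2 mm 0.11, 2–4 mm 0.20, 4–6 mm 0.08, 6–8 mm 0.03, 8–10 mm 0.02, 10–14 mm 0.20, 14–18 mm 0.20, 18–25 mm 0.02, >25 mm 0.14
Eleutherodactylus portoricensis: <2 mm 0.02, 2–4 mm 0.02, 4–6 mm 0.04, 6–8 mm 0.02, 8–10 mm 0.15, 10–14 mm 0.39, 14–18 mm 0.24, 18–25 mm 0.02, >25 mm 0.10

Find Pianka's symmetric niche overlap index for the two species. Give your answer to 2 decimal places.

0.77

Σ p₁ᵢp₂ᵢ = 0.0022 + 0.0040 + 0.0032 + 0.0006 + 0.0030 + 0.0780 + 0.0480 + 0.0004 + 0.0140 = 0.1534
Σp_1ᵢ² = 0.11² + 0.20² + 0.08² + 0.03² + 0.02² + 0.20² + 0.20² + 0.02² + 0.14² = 0.0121 + 0.0400 + 0.0064 + 0.0009 + 0.0004 + 0.0400 + 0.0400 + 0.0004 + 0.0196 = 0.1598
Σp_2ᵢ² = 0.02² + 0.02² + 0.04² + 0.02² + 0.15² + 0.39² + 0.24² + 0.02² + 0.10² = 0.0004 + 0.0004 + 0.0016 + 0.0004 + 0.0225 + 0.1521 + 0.0576 + 0.0004 + 0.0100 = 0.2454
O = 0.1534 / √(0.1598 × 0.2454) = 0.1534 / 0.19803 = 0.7746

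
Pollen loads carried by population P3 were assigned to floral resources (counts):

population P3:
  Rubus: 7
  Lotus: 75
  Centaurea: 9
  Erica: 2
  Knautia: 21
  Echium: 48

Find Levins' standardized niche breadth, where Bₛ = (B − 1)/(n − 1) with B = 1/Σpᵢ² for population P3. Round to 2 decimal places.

Proportions for population P3 (n=162): 7/162=0.0432, 75/162=0.4630, 9/162=0.0556, 2/162=0.0123, 21/162=0.1296, 48/162=0.2963
Σpᵢ² = 0.0432² + 0.4630² + 0.0556² + 0.0123² + 0.1296² + 0.2963² = 0.001866 + 0.214369 + 0.003091 + 0.000151 + 0.016796 + 0.087794 = 0.324067
B = 1 / 0.324067 = 3.0858
Bₛ = (B − 1)/(n − 1) = (3.0858 − 1)/(6 − 1) = 2.0858/5 = 0.4172

0.42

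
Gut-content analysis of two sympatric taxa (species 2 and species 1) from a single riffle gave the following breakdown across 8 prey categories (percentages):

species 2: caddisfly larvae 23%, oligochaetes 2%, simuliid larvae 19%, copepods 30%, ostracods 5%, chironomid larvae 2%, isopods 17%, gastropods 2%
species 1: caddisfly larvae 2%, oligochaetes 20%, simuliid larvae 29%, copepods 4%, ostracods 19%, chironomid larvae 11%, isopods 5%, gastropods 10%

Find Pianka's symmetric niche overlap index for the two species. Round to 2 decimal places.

Convert percentages to proportions (divide by 100).
Σ p₁ᵢp₂ᵢ = 0.0046 + 0.0040 + 0.0551 + 0.0120 + 0.0095 + 0.0022 + 0.0085 + 0.0020 = 0.0979
Σp_1ᵢ² = 0.23² + 0.02² + 0.19² + 0.30² + 0.05² + 0.02² + 0.17² + 0.02² = 0.0529 + 0.0004 + 0.0361 + 0.0900 + 0.0025 + 0.0004 + 0.0289 + 0.0004 = 0.2116
Σp_2ᵢ² = 0.02² + 0.20² + 0.29² + 0.04² + 0.19² + 0.11² + 0.05² + 0.10² = 0.0004 + 0.0400 + 0.0841 + 0.0016 + 0.0361 + 0.0121 + 0.0025 + 0.0100 = 0.1868
O = 0.0979 / √(0.2116 × 0.1868) = 0.0979 / 0.19881 = 0.4924

0.49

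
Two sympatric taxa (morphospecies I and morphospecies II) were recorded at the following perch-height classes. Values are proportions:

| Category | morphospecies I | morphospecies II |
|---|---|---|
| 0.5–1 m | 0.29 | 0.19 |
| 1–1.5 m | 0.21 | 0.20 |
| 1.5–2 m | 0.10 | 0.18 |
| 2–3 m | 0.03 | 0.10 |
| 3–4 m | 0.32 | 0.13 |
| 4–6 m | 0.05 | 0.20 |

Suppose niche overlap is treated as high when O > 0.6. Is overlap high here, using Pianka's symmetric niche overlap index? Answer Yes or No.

Σ p₁ᵢp₂ᵢ = 0.0551 + 0.0420 + 0.0180 + 0.0030 + 0.0416 + 0.0100 = 0.1697
Σp_1ᵢ² = 0.29² + 0.21² + 0.10² + 0.03² + 0.32² + 0.05² = 0.0841 + 0.0441 + 0.0100 + 0.0009 + 0.1024 + 0.0025 = 0.2440
Σp_2ᵢ² = 0.19² + 0.20² + 0.18² + 0.10² + 0.13² + 0.20² = 0.0361 + 0.0400 + 0.0324 + 0.0100 + 0.0169 + 0.0400 = 0.1754
O = 0.1697 / √(0.2440 × 0.1754) = 0.1697 / 0.20688 = 0.8203
O = 0.8203 > 0.6 → Yes.

Yes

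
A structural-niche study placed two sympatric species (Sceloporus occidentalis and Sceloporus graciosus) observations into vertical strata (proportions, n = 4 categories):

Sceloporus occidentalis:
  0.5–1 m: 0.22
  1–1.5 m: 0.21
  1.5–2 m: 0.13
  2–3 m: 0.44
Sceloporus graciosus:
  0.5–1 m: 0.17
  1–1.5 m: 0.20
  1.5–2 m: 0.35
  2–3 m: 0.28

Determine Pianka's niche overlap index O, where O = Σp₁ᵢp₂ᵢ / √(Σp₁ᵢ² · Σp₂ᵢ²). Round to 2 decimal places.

Σ p₁ᵢp₂ᵢ = 0.0374 + 0.0420 + 0.0455 + 0.1232 = 0.2481
Σp_1ᵢ² = 0.22² + 0.21² + 0.13² + 0.44² = 0.0484 + 0.0441 + 0.0169 + 0.1936 = 0.3030
Σp_2ᵢ² = 0.17² + 0.20² + 0.35² + 0.28² = 0.0289 + 0.0400 + 0.1225 + 0.0784 = 0.2698
O = 0.2481 / √(0.3030 × 0.2698) = 0.2481 / 0.28592 = 0.8677

0.87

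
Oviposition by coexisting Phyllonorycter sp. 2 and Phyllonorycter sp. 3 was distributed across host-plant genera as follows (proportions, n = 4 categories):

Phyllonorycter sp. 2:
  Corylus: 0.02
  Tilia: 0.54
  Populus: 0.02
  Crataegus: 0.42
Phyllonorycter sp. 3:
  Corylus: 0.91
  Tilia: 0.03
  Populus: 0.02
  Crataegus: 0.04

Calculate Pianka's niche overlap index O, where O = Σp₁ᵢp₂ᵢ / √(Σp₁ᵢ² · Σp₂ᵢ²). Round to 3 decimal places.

Σ p₁ᵢp₂ᵢ = 0.0182 + 0.0162 + 0.0004 + 0.0168 = 0.0516
Σp_1ᵢ² = 0.02² + 0.54² + 0.02² + 0.42² = 0.0004 + 0.2916 + 0.0004 + 0.1764 = 0.4688
Σp_2ᵢ² = 0.91² + 0.03² + 0.02² + 0.04² = 0.8281 + 0.0009 + 0.0004 + 0.0016 = 0.8310
O = 0.0516 / √(0.4688 × 0.8310) = 0.0516 / 0.624158 = 0.08267

0.083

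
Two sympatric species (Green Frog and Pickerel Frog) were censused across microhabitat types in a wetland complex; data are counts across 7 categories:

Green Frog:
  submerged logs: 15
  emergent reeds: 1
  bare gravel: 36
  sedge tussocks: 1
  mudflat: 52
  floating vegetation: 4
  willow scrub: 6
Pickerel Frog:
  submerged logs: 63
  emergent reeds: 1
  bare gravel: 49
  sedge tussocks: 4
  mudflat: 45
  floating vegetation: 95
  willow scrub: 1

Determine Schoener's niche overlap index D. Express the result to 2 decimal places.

0.55

Proportions for Green Frog (n=115): 15/115=0.1304, 1/115=0.0087, 36/115=0.3130, 1/115=0.0087, 52/115=0.4522, 4/115=0.0348, 6/115=0.0522
Proportions for Pickerel Frog (n=258): 63/258=0.2442, 1/258=0.0039, 49/258=0.1899, 4/258=0.0155, 45/258=0.1744, 95/258=0.3682, 1/258=0.0039
Σ|p₁ᵢ − p₂ᵢ| = 0.1138 + 0.0048 + 0.1231 + 0.0068 + 0.2778 + 0.3334 + 0.0483 = 0.9080
D = 1 − ½ × 0.9080 = 1 − 0.45400 = 0.54600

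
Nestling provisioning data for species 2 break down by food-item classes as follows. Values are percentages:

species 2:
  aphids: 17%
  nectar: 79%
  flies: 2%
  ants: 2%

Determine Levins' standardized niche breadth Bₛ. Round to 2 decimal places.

Convert percentages to proportions (divide by 100).
Σpᵢ² = 0.17² + 0.79² + 0.02² + 0.02² = 0.0289 + 0.6241 + 0.0004 + 0.0004 = 0.6538
B = 1 / 0.6538 = 1.5295
Bₛ = (B − 1)/(n − 1) = (1.5295 − 1)/(4 − 1) = 0.5295/3 = 0.1765

0.18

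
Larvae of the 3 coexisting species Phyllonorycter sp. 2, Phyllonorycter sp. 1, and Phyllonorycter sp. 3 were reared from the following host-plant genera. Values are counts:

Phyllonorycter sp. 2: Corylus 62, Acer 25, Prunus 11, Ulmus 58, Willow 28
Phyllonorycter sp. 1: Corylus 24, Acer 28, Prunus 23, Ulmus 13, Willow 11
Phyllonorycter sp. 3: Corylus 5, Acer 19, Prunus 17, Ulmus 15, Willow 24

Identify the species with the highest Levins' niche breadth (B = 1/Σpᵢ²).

Phyllonorycter sp. 1

Proportions for Phyllonorycter sp. 2 (n=184): 62/184=0.3370, 25/184=0.1359, 11/184=0.0598, 58/184=0.3152, 28/184=0.1522
Proportions for Phyllonorycter sp. 1 (n=99): 24/99=0.2424, 28/99=0.2828, 23/99=0.2323, 13/99=0.1313, 11/99=0.1111
Proportions for Phyllonorycter sp. 3 (n=80): 5/80=0.0625, 19/80=0.2375, 17/80=0.2125, 15/80=0.1875, 24/80=0.3000
Σp_2ᵢ² = 0.3370² + 0.1359² + 0.0598² + 0.3152² + 0.1522² = 0.113569 + 0.018469 + 0.003576 + 0.099351 + 0.023165 = 0.258130
B_2 = 1 / 0.258130 = 3.8740
Σp_1ᵢ² = 0.2424² + 0.2828² + 0.2323² + 0.1313² + 0.1111² = 0.058758 + 0.079976 + 0.053963 + 0.017240 + 0.012343 = 0.222280
B_1 = 1 / 0.222280 = 4.4988
Σp_3ᵢ² = 0.0625² + 0.2375² + 0.2125² + 0.1875² + 0.3000² = 0.003906 + 0.056406 + 0.045156 + 0.035156 + 0.090000 = 0.230624
B_3 = 1 / 0.230624 = 4.3361
Highest B → broadest niche (most generalist): Phyllonorycter sp. 1 (B = 4.50).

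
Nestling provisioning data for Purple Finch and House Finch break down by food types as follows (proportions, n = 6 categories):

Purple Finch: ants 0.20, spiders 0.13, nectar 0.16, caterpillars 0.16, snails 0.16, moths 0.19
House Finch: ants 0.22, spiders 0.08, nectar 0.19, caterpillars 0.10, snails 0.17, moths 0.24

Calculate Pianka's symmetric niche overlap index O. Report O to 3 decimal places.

Σ p₁ᵢp₂ᵢ = 0.0440 + 0.0104 + 0.0304 + 0.0160 + 0.0272 + 0.0456 = 0.1736
Σp_1ᵢ² = 0.20² + 0.13² + 0.16² + 0.16² + 0.16² + 0.19² = 0.0400 + 0.0169 + 0.0256 + 0.0256 + 0.0256 + 0.0361 = 0.1698
Σp_2ᵢ² = 0.22² + 0.08² + 0.19² + 0.10² + 0.17² + 0.24² = 0.0484 + 0.0064 + 0.0361 + 0.0100 + 0.0289 + 0.0576 = 0.1874
O = 0.1736 / √(0.1698 × 0.1874) = 0.1736 / 0.178383 = 0.97319

0.973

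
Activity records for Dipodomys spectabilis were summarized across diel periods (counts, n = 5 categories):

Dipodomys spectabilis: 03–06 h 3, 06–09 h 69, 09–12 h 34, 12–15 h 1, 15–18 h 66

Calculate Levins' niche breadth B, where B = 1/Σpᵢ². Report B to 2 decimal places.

2.91

Proportions for Dipodomys spectabilis (n=173): 3/173=0.0173, 69/173=0.3988, 34/173=0.1965, 1/173=0.0058, 66/173=0.3815
Σpᵢ² = 0.0173² + 0.3988² + 0.1965² + 0.0058² + 0.3815² = 0.000299 + 0.159041 + 0.038612 + 0.000034 + 0.145542 = 0.343528
B = 1 / 0.343528 = 2.9110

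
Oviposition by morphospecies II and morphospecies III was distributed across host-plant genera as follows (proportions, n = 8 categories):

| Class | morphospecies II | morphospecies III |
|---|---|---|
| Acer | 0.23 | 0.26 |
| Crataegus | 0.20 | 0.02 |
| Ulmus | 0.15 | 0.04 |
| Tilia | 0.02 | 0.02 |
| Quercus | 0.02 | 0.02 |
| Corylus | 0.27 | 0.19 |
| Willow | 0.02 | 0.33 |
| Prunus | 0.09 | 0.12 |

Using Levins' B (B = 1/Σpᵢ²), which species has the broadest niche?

Σp_IIᵢ² = 0.23² + 0.20² + 0.15² + 0.02² + 0.02² + 0.27² + 0.02² + 0.09² = 0.0529 + 0.0400 + 0.0225 + 0.0004 + 0.0004 + 0.0729 + 0.0004 + 0.0081 = 0.1976
B_II = 1 / 0.1976 = 5.0607
Σp_IIIᵢ² = 0.26² + 0.02² + 0.04² + 0.02² + 0.02² + 0.19² + 0.33² + 0.12² = 0.0676 + 0.0004 + 0.0016 + 0.0004 + 0.0004 + 0.0361 + 0.1089 + 0.0144 = 0.2298
B_III = 1 / 0.2298 = 4.3516
Highest B → broadest niche (most generalist): morphospecies II (B = 5.06).

morphospecies II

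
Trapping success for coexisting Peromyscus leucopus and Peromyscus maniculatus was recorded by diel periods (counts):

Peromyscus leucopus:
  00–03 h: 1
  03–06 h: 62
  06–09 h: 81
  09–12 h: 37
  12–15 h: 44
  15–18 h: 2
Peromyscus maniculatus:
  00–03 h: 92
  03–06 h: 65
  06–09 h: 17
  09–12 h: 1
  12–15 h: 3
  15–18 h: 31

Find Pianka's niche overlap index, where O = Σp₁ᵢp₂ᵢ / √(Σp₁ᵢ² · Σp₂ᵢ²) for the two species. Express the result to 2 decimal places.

0.41

Proportions for Peromyscus leucopus (n=227): 1/227=0.0044, 62/227=0.2731, 81/227=0.3568, 37/227=0.1630, 44/227=0.1938, 2/227=0.0088
Proportions for Peromyscus maniculatus (n=209): 92/209=0.4402, 65/209=0.3110, 17/209=0.0813, 1/209=0.0048, 3/209=0.0144, 31/209=0.1483
Σ p₁ᵢp₂ᵢ = 0.001937 + 0.084934 + 0.029008 + 0.000782 + 0.002791 + 0.001305 = 0.120757
Σp_1ᵢ² = 0.0044² + 0.2731² + 0.3568² + 0.1630² + 0.1938² + 0.0088² = 0.000019 + 0.074584 + 0.127306 + 0.026569 + 0.037558 + 0.000077 = 0.266113
Σp_2ᵢ² = 0.4402² + 0.3110² + 0.0813² + 0.0048² + 0.0144² + 0.1483² = 0.193776 + 0.096721 + 0.006610 + 0.000023 + 0.000207 + 0.021993 = 0.319330
O = 0.120757 / √(0.266113 × 0.319330) = 0.120757 / 0.2915096 = 0.4142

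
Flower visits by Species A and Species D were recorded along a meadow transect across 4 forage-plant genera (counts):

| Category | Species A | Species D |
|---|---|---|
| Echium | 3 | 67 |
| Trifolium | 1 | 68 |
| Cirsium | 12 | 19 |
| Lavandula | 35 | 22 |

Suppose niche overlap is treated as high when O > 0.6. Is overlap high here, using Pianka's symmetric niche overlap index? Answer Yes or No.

No

Proportions for Species A (n=51): 3/51=0.0588, 1/51=0.0196, 12/51=0.2353, 35/51=0.6863
Proportions for Species D (n=176): 67/176=0.3807, 68/176=0.3864, 19/176=0.1080, 22/176=0.1250
Σ p₁ᵢp₂ᵢ = 0.022385 + 0.007573 + 0.025412 + 0.085788 = 0.141158
Σp_1ᵢ² = 0.0588² + 0.0196² + 0.2353² + 0.6863² = 0.003457 + 0.000384 + 0.055366 + 0.471008 = 0.530215
Σp_2ᵢ² = 0.3807² + 0.3864² + 0.1080² + 0.1250² = 0.144932 + 0.149305 + 0.011664 + 0.015625 = 0.321526
O = 0.141158 / √(0.530215 × 0.321526) = 0.141158 / 0.4128897 = 0.3419
O = 0.3419 < 0.6 → No.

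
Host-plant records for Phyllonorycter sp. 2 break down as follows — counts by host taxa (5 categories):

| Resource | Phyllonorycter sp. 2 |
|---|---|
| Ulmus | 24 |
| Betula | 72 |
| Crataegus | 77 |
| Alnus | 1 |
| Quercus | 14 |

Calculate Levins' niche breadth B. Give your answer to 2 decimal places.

Proportions for Phyllonorycter sp. 2 (n=188): 24/188=0.1277, 72/188=0.3830, 77/188=0.4096, 1/188=0.0053, 14/188=0.0745
Σpᵢ² = 0.1277² + 0.3830² + 0.4096² + 0.0053² + 0.0745² = 0.016307 + 0.146689 + 0.167772 + 0.000028 + 0.005550 = 0.336346
B = 1 / 0.336346 = 2.9731

2.97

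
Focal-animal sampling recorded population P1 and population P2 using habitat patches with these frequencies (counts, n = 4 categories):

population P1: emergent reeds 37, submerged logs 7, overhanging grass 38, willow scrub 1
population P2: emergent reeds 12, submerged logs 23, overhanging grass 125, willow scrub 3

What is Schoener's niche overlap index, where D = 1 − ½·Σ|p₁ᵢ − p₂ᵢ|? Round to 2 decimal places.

Proportions for population P1 (n=83): 37/83=0.4458, 7/83=0.0843, 38/83=0.4578, 1/83=0.0120
Proportions for population P2 (n=163): 12/163=0.0736, 23/163=0.1411, 125/163=0.7669, 3/163=0.0184
Σ|p₁ᵢ − p₂ᵢ| = 0.3722 + 0.0568 + 0.3091 + 0.0064 = 0.7445
D = 1 − ½ × 0.7445 = 1 − 0.37225 = 0.62775

0.63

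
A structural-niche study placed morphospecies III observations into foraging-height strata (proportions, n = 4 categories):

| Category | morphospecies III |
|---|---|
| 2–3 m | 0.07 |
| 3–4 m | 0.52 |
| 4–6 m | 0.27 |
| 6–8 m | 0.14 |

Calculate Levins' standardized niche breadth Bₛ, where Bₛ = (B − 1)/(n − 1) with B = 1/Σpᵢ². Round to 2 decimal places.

0.57

Σpᵢ² = 0.07² + 0.52² + 0.27² + 0.14² = 0.0049 + 0.2704 + 0.0729 + 0.0196 = 0.3678
B = 1 / 0.3678 = 2.7189
Bₛ = (B − 1)/(n − 1) = (2.7189 − 1)/(4 − 1) = 1.7189/3 = 0.5730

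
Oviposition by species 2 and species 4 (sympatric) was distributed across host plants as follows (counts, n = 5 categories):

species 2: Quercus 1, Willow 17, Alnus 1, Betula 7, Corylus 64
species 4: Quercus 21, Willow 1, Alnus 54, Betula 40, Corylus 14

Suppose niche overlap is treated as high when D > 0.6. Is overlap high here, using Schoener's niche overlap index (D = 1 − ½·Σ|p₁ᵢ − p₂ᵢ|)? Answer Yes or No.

No

Proportions for species 2 (n=90): 1/90=0.0111, 17/90=0.1889, 1/90=0.0111, 7/90=0.0778, 64/90=0.7111
Proportions for species 4 (n=130): 21/130=0.1615, 1/130=0.0077, 54/130=0.4154, 40/130=0.3077, 14/130=0.1077
Σ|p₁ᵢ − p₂ᵢ| = 0.1504 + 0.1812 + 0.4043 + 0.2299 + 0.6034 = 1.5692
D = 1 − ½ × 1.5692 = 1 − 0.78460 = 0.21540
D = 0.21540 < 0.6 → No.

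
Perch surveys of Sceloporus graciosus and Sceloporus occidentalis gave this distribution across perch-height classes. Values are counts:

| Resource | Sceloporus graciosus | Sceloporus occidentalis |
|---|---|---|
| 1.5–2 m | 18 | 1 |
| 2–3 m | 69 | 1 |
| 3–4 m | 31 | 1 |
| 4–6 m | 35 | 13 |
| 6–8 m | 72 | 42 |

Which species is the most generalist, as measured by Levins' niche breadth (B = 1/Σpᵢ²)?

Sceloporus graciosus

Proportions for Sceloporus graciosus (n=225): 18/225=0.0800, 69/225=0.3067, 31/225=0.1378, 35/225=0.1556, 72/225=0.3200
Proportions for Sceloporus occidentalis (n=58): 1/58=0.0172, 1/58=0.0172, 1/58=0.0172, 13/58=0.2241, 42/58=0.7241
Σp_gracᵢ² = 0.0800² + 0.3067² + 0.1378² + 0.1556² + 0.3200² = 0.006400 + 0.094065 + 0.018989 + 0.024211 + 0.102400 = 0.246065
B_grac = 1 / 0.246065 = 4.0640
Σp_occiᵢ² = 0.0172² + 0.0172² + 0.0172² + 0.2241² + 0.7241² = 0.000296 + 0.000296 + 0.000296 + 0.050221 + 0.524321 = 0.575430
B_occi = 1 / 0.575430 = 1.7378
Highest B → broadest niche (most generalist): Sceloporus graciosus (B = 4.06).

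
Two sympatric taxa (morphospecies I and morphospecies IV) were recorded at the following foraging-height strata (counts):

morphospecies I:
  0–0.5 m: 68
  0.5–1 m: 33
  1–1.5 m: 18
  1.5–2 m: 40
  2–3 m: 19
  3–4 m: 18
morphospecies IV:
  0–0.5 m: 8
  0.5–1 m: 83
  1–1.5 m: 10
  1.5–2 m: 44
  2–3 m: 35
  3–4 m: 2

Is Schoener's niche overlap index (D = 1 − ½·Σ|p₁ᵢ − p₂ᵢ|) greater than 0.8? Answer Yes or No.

No

Proportions for morphospecies I (n=196): 68/196=0.3469, 33/196=0.1684, 18/196=0.0918, 40/196=0.2041, 19/196=0.0969, 18/196=0.0918
Proportions for morphospecies IV (n=182): 8/182=0.0440, 83/182=0.4560, 10/182=0.0549, 44/182=0.2418, 35/182=0.1923, 2/182=0.0110
Σ|p₁ᵢ − p₂ᵢ| = 0.3029 + 0.2876 + 0.0369 + 0.0377 + 0.0954 + 0.0808 = 0.8413
D = 1 − ½ × 0.8413 = 1 − 0.42065 = 0.57935
D = 0.57935 < 0.8 → No.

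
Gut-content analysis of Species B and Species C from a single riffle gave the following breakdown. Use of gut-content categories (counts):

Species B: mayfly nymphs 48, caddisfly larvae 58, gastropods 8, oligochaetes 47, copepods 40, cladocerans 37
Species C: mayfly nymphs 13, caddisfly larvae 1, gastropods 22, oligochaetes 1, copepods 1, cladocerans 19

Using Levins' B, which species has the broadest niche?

Species B

Proportions for Species B (n=238): 48/238=0.2017, 58/238=0.2437, 8/238=0.0336, 47/238=0.1975, 40/238=0.1681, 37/238=0.1555
Proportions for Species C (n=57): 13/57=0.2281, 1/57=0.0175, 22/57=0.3860, 1/57=0.0175, 1/57=0.0175, 19/57=0.3333
Σp_Bᵢ² = 0.2017² + 0.2437² + 0.0336² + 0.1975² + 0.1681² + 0.1555² = 0.040683 + 0.059390 + 0.001129 + 0.039006 + 0.028258 + 0.024180 = 0.192646
B_B = 1 / 0.192646 = 5.1909
Σp_Cᵢ² = 0.2281² + 0.0175² + 0.3860² + 0.0175² + 0.0175² + 0.3333² = 0.052030 + 0.000306 + 0.148996 + 0.000306 + 0.000306 + 0.111089 = 0.313033
B_C = 1 / 0.313033 = 3.1946
Highest B → broadest niche (most generalist): Species B (B = 5.19).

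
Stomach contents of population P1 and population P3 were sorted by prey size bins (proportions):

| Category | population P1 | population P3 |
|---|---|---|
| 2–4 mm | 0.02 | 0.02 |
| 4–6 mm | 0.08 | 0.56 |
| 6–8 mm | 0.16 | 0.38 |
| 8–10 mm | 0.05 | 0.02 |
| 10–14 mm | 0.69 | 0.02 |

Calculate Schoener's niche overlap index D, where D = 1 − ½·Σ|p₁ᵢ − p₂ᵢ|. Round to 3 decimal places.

Σ|p₁ᵢ − p₂ᵢ| = 0.00 + 0.48 + 0.22 + 0.03 + 0.67 = 1.40
D = 1 − ½ × 1.40 = 1 − 0.700 = 0.30000

0.300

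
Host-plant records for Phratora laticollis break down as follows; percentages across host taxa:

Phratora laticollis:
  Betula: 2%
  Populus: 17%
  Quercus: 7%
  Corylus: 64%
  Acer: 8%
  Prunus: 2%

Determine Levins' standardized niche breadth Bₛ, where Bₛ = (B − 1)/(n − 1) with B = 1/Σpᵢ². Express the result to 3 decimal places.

Convert percentages to proportions (divide by 100).
Σpᵢ² = 0.02² + 0.17² + 0.07² + 0.64² + 0.08² + 0.02² = 0.0004 + 0.0289 + 0.0049 + 0.4096 + 0.0064 + 0.0004 = 0.4506
B = 1 / 0.4506 = 2.21926
Bₛ = (B − 1)/(n − 1) = (2.21926 − 1)/(6 − 1) = 1.21926/5 = 0.24385

0.244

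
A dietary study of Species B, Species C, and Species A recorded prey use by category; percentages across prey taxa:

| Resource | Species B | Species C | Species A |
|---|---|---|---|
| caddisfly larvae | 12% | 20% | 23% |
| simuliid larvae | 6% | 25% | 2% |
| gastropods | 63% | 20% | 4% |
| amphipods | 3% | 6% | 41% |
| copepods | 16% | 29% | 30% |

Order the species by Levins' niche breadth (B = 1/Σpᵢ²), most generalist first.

Species C > Species A > Species B

Convert percentages to proportions (divide by 100).
Σp_Bᵢ² = 0.12² + 0.06² + 0.63² + 0.03² + 0.16² = 0.0144 + 0.0036 + 0.3969 + 0.0009 + 0.0256 = 0.4414
B_B = 1 / 0.4414 = 2.2655
Σp_Cᵢ² = 0.20² + 0.25² + 0.20² + 0.06² + 0.29² = 0.0400 + 0.0625 + 0.0400 + 0.0036 + 0.0841 = 0.2302
B_C = 1 / 0.2302 = 4.3440
Σp_Aᵢ² = 0.23² + 0.02² + 0.04² + 0.41² + 0.30² = 0.0529 + 0.0004 + 0.0016 + 0.1681 + 0.0900 = 0.3130
B_A = 1 / 0.3130 = 3.1949
Ranking by B (broadest → narrowest): Species C (4.34) > Species A (3.19) > Species B (2.27)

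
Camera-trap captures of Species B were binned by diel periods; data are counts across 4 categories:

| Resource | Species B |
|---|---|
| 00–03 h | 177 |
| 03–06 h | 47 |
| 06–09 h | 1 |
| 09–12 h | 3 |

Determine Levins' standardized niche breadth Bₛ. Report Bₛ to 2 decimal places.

0.18

Proportions for Species B (n=228): 177/228=0.7763, 47/228=0.2061, 1/228=0.0044, 3/228=0.0132
Σpᵢ² = 0.7763² + 0.2061² + 0.0044² + 0.0132² = 0.602642 + 0.042477 + 0.000019 + 0.000174 = 0.645312
B = 1 / 0.645312 = 1.5496
Bₛ = (B − 1)/(n − 1) = (1.5496 − 1)/(4 − 1) = 0.5496/3 = 0.1832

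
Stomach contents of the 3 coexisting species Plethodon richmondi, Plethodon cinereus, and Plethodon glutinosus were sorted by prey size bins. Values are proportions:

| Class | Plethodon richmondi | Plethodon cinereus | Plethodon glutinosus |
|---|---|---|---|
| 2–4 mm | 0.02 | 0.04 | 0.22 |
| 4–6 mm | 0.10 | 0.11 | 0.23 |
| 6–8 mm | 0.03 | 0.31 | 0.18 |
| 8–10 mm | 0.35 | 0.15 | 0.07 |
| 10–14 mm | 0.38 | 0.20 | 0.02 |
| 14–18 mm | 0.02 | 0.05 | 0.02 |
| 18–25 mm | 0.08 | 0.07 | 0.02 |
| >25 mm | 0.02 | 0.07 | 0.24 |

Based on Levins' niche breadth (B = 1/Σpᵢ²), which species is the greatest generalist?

Σp_richᵢ² = 0.02² + 0.10² + 0.03² + 0.35² + 0.38² + 0.02² + 0.08² + 0.02² = 0.0004 + 0.0100 + 0.0009 + 0.1225 + 0.1444 + 0.0004 + 0.0064 + 0.0004 = 0.2854
B_rich = 1 / 0.2854 = 3.5039
Σp_cineᵢ² = 0.04² + 0.11² + 0.31² + 0.15² + 0.20² + 0.05² + 0.07² + 0.07² = 0.0016 + 0.0121 + 0.0961 + 0.0225 + 0.0400 + 0.0025 + 0.0049 + 0.0049 = 0.1846
B_cine = 1 / 0.1846 = 5.4171
Σp_glutᵢ² = 0.22² + 0.23² + 0.18² + 0.07² + 0.02² + 0.02² + 0.02² + 0.24² = 0.0484 + 0.0529 + 0.0324 + 0.0049 + 0.0004 + 0.0004 + 0.0004 + 0.0576 = 0.1974
B_glut = 1 / 0.1974 = 5.0659
Highest B → broadest niche (most generalist): Plethodon cinereus (B = 5.42).

Plethodon cinereus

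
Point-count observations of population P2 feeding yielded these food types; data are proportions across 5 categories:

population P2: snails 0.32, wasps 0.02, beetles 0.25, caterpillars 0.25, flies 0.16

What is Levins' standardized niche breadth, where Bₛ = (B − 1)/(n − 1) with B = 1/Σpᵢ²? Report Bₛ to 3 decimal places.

Σpᵢ² = 0.32² + 0.02² + 0.25² + 0.25² + 0.16² = 0.1024 + 0.0004 + 0.0625 + 0.0625 + 0.0256 = 0.2534
B = 1 / 0.2534 = 3.94633
Bₛ = (B − 1)/(n − 1) = (3.94633 − 1)/(5 − 1) = 2.94633/4 = 0.73658

0.737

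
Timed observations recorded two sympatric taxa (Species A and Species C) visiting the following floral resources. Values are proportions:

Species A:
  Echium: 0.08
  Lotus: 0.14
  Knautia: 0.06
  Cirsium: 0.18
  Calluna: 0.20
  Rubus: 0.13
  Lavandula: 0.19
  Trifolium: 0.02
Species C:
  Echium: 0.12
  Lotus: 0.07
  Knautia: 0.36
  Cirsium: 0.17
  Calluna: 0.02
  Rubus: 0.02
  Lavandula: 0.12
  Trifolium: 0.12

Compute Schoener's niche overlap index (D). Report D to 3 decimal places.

0.560

Σ|p₁ᵢ − p₂ᵢ| = 0.04 + 0.07 + 0.30 + 0.01 + 0.18 + 0.11 + 0.07 + 0.10 = 0.88
D = 1 − ½ × 0.88 = 1 − 0.440 = 0.56000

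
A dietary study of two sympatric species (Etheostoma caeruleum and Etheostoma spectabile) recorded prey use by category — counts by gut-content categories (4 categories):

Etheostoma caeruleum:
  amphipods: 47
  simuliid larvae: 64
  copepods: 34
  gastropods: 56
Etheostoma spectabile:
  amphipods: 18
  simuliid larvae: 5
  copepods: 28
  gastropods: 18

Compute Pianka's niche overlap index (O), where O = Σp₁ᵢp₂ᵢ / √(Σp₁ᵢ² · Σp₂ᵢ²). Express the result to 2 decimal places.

Proportions for Etheostoma caeruleum (n=201): 47/201=0.2338, 64/201=0.3184, 34/201=0.1692, 56/201=0.2786
Proportions for Etheostoma spectabile (n=69): 18/69=0.2609, 5/69=0.0725, 28/69=0.4058, 18/69=0.2609
Σ p₁ᵢp₂ᵢ = 0.060998 + 0.023084 + 0.068661 + 0.072687 = 0.225430
Σp_1ᵢ² = 0.2338² + 0.3184² + 0.1692² + 0.2786² = 0.054662 + 0.101379 + 0.028629 + 0.077618 = 0.262288
Σp_2ᵢ² = 0.2609² + 0.0725² + 0.4058² + 0.2609² = 0.068069 + 0.005256 + 0.164674 + 0.068069 = 0.306068
O = 0.225430 / √(0.262288 × 0.306068) = 0.225430 / 0.2833337 = 0.7956

0.80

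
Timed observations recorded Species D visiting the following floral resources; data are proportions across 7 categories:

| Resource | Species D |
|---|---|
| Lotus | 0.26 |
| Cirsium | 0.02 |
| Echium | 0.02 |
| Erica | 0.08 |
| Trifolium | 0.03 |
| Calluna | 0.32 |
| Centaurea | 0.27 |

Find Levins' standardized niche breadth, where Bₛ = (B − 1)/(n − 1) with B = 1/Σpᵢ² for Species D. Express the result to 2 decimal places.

Σpᵢ² = 0.26² + 0.02² + 0.02² + 0.08² + 0.03² + 0.32² + 0.27² = 0.0676 + 0.0004 + 0.0004 + 0.0064 + 0.0009 + 0.1024 + 0.0729 = 0.2510
B = 1 / 0.2510 = 3.9841
Bₛ = (B − 1)/(n − 1) = (3.9841 − 1)/(7 − 1) = 2.9841/6 = 0.4974

0.50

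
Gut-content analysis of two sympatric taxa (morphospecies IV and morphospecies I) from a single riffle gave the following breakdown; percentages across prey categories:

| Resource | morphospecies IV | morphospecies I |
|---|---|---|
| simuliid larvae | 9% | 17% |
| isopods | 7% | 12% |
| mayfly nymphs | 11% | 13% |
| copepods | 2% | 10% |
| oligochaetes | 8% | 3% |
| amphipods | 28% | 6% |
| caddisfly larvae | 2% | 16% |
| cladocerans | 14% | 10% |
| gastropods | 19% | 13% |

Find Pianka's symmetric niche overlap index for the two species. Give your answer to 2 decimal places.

Convert percentages to proportions (divide by 100).
Σ p₁ᵢp₂ᵢ = 0.0153 + 0.0084 + 0.0143 + 0.0020 + 0.0024 + 0.0168 + 0.0032 + 0.0140 + 0.0247 = 0.1011
Σp_1ᵢ² = 0.09² + 0.07² + 0.11² + 0.02² + 0.08² + 0.28² + 0.02² + 0.14² + 0.19² = 0.0081 + 0.0049 + 0.0121 + 0.0004 + 0.0064 + 0.0784 + 0.0004 + 0.0196 + 0.0361 = 0.1664
Σp_2ᵢ² = 0.17² + 0.12² + 0.13² + 0.10² + 0.03² + 0.06² + 0.16² + 0.10² + 0.13² = 0.0289 + 0.0144 + 0.0169 + 0.0100 + 0.0009 + 0.0036 + 0.0256 + 0.0100 + 0.0169 = 0.1272
O = 0.1011 / √(0.1664 × 0.1272) = 0.1011 / 0.14549 = 0.6949

0.69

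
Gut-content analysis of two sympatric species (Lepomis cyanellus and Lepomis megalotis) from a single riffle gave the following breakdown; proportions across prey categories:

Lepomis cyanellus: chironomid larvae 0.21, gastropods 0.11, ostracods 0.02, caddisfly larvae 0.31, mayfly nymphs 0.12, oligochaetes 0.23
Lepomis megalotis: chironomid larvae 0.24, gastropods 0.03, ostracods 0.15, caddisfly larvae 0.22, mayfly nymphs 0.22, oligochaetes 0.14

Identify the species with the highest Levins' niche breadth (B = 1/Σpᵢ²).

Σp_cyanᵢ² = 0.21² + 0.11² + 0.02² + 0.31² + 0.12² + 0.23² = 0.0441 + 0.0121 + 0.0004 + 0.0961 + 0.0144 + 0.0529 = 0.2200
B_cyan = 1 / 0.2200 = 4.5455
Σp_megaᵢ² = 0.24² + 0.03² + 0.15² + 0.22² + 0.22² + 0.14² = 0.0576 + 0.0009 + 0.0225 + 0.0484 + 0.0484 + 0.0196 = 0.1974
B_mega = 1 / 0.1974 = 5.0659
Highest B → broadest niche (most generalist): Lepomis megalotis (B = 5.07).

Lepomis megalotis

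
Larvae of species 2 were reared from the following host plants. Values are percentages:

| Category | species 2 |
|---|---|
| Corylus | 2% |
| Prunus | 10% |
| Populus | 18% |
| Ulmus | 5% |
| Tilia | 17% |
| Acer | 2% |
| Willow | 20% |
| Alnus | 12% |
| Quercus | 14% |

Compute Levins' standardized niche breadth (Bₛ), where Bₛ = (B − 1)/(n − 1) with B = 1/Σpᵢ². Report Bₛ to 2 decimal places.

Convert percentages to proportions (divide by 100).
Σpᵢ² = 0.02² + 0.10² + 0.18² + 0.05² + 0.17² + 0.02² + 0.20² + 0.12² + 0.14² = 0.0004 + 0.0100 + 0.0324 + 0.0025 + 0.0289 + 0.0004 + 0.0400 + 0.0144 + 0.0196 = 0.1486
B = 1 / 0.1486 = 6.7295
Bₛ = (B − 1)/(n − 1) = (6.7295 − 1)/(9 − 1) = 5.7295/8 = 0.7162

0.72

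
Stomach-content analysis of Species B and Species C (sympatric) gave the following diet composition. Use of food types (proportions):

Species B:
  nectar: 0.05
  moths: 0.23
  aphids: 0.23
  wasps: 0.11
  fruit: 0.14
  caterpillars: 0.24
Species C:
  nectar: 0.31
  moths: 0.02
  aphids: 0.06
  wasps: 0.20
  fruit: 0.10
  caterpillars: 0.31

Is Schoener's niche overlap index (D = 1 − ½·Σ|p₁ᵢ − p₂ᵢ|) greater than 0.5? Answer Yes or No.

Σ|p₁ᵢ − p₂ᵢ| = 0.26 + 0.21 + 0.17 + 0.09 + 0.04 + 0.07 = 0.84
D = 1 − ½ × 0.84 = 1 − 0.420 = 0.5800
D = 0.5800 > 0.5 → Yes.

Yes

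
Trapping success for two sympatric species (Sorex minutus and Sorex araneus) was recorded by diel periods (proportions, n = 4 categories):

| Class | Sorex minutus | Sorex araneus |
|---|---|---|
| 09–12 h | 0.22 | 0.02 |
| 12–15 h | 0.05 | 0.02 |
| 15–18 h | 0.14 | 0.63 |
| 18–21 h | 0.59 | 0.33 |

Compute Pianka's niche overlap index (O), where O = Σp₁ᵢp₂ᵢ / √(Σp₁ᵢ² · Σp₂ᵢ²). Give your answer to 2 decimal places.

0.63

Σ p₁ᵢp₂ᵢ = 0.0044 + 0.0010 + 0.0882 + 0.1947 = 0.2883
Σp_1ᵢ² = 0.22² + 0.05² + 0.14² + 0.59² = 0.0484 + 0.0025 + 0.0196 + 0.3481 = 0.4186
Σp_2ᵢ² = 0.02² + 0.02² + 0.63² + 0.33² = 0.0004 + 0.0004 + 0.3969 + 0.1089 = 0.5066
O = 0.2883 / √(0.4186 × 0.5066) = 0.2883 / 0.46050 = 0.6261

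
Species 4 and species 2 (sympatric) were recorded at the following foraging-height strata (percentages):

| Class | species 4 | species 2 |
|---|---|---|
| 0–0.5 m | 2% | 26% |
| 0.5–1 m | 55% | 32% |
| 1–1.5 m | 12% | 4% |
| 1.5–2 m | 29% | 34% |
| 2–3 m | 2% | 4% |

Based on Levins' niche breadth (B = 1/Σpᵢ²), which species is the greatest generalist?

Convert percentages to proportions (divide by 100).
Σp_4ᵢ² = 0.02² + 0.55² + 0.12² + 0.29² + 0.02² = 0.0004 + 0.3025 + 0.0144 + 0.0841 + 0.0004 = 0.4018
B_4 = 1 / 0.4018 = 2.4888
Σp_2ᵢ² = 0.26² + 0.32² + 0.04² + 0.34² + 0.04² = 0.0676 + 0.1024 + 0.0016 + 0.1156 + 0.0016 = 0.2888
B_2 = 1 / 0.2888 = 3.4626
Highest B → broadest niche (most generalist): species 2 (B = 3.46).

species 2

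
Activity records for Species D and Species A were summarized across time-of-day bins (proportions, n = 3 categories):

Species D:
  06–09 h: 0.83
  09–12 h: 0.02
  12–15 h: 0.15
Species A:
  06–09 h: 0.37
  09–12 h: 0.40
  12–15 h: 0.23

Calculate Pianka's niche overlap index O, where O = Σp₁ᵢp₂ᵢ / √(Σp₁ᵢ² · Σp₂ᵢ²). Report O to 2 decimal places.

0.70

Σ p₁ᵢp₂ᵢ = 0.3071 + 0.0080 + 0.0345 = 0.3496
Σp_1ᵢ² = 0.83² + 0.02² + 0.15² = 0.6889 + 0.0004 + 0.0225 = 0.7118
Σp_2ᵢ² = 0.37² + 0.40² + 0.23² = 0.1369 + 0.1600 + 0.0529 = 0.3498
O = 0.3496 / √(0.7118 × 0.3498) = 0.3496 / 0.49899 = 0.7006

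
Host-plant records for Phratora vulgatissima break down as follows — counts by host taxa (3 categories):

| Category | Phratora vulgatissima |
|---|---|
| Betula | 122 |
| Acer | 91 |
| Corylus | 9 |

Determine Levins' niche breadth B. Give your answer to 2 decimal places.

2.12

Proportions for Phratora vulgatissima (n=222): 122/222=0.5495, 91/222=0.4099, 9/222=0.0405
Σpᵢ² = 0.5495² + 0.4099² + 0.0405² = 0.301950 + 0.168018 + 0.001640 = 0.471608
B = 1 / 0.471608 = 2.1204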